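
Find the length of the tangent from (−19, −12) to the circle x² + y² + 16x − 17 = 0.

Centre (−8, 0), r² = 81. |PO|² = (−11)² + (−12)² = 265.
By the tangent–radius right angle, tangent length = √(|PO|² − r²) = √184 = 2√46.

2√46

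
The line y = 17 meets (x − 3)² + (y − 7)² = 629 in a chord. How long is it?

The distance from (3, 7) to the line is 10, and r² = 629.
Chord = 2√(r² − d²) = 2·√(529) = 46.

46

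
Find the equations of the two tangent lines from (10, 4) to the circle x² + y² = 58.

Write the tangent as mx − y + (4 − m·(10)) = 0 and set its distance from the centre to √58:
[m·(−10) − (−4)]² = 58(m² + 1)
21m² − 40m − 21 = 0, so m = 7/3 or m = −3/7.
With m = 7/3: 7x − 3y = 58. With m = −3/7: 3x + 7y = 58.

7x − 3y = 58 and 3x + 7y = 58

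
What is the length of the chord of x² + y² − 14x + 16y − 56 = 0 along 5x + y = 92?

The distance from (7, −8) to the line is 65/√26, and r² = 169.
Chord = 2√(r² − d²) = 2·√(13/2) = √26.

√26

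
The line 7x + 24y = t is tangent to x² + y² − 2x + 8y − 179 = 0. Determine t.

For a tangent, require d(centre, line) = r = 14.
|7·1 + 24·(−4) − t| / √625 = 14
|t − (−89)| = 14·25, so t = 261 or t = −439.

t = −439 or t = 261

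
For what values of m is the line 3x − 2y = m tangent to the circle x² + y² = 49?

The line touches the circle iff its distance from (0, 0) is 7:
|3·0 − 2·0 − m| / √13 = 7
|m| = 7√13.

m = ±7√13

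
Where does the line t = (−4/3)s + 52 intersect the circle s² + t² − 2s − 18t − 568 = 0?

From the line, t = (156 − 4s)/3. Substituting:
25s² − 1050s + 10800 = 0  ⟹  s² − 42s + 432 = 0
s = 24 or s = 18, giving (24, 20) and (18, 28).

(18, 28) and (24, 20)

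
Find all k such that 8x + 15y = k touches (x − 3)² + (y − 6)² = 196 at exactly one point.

k = −124 or k = 352

The line touches the circle iff its distance from (3, 6) is 14:
|8·3 + 15·6 − k| / √289 = 14
|k − (114)| = 14·17, so k = 352 or k = −124.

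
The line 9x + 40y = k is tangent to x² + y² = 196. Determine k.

Tangency holds when the distance from the centre (0, 0) to the line equals the radius 14:
|9·0 + 40·0 − k| / √1681 = 14
|k| = 14·41, so k = 574 or k = −574.

k = −574 or k = 574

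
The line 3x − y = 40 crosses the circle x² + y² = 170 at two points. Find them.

Express y = 3x − 40 and substitute into the circle:
10x² − 240x + 1430 = 0  ⟹  x² − 24x + 143 = 0
x = 13 or x = 11, giving (13, −1) and (11, −7).

(11, −7) and (13, −1)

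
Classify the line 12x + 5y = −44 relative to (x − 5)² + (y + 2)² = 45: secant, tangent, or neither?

Centre (5, −2), r² = 45. Distance² from centre to line = (94)²/169 = 8836/169.
Since d² > r², the line lies outside the circle.

neither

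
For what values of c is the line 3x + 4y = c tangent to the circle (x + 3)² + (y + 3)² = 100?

c = −71 or c = 29

Tangency holds when the distance from the centre (−3, −3) to the line equals the radius 10:
|3·(−3) + 4·(−3) − c| / √25 = 10
|c − (−21)| = 10·5, so c = 29 or c = −71.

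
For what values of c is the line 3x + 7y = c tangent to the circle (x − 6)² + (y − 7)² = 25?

Tangency holds when the distance from the centre (6, 7) to the line equals the radius 5:
|3·6 + 7·7 − c| / √58 = 5
|c − (67)| = 5√58.

c = 67 ± 5√58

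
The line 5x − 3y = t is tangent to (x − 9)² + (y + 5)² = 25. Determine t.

The line touches the circle iff its distance from (9, −5) is 5:
|5·9 − 3·(−5) − t| / √34 = 5
|t − (60)| = 5√34.

t = 60 ± 5√34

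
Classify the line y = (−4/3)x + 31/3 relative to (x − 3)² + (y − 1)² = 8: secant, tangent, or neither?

neither

Centre (3, 1), r² = 8. Distance² from centre to line = (−16)²/25 = 256/25.
Since d² > r², the line lies outside the circle.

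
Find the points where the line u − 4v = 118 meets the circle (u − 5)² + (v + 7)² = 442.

(6, −28) and (14, −26)

Express v = (−118 + u)/4 and substitute into the circle:
17u² − 340u + 1428 = 0  ⟹  u² − 20u + 84 = 0
u = 14 or u = 6, giving (14, −26) and (6, −28).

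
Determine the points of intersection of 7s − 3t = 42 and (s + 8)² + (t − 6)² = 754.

(−3, −21) and (15, 21)

Express t = (−42 + 7s)/3 and substitute into the circle:
58s² − 696s − 2610 = 0  ⟹  s² − 12s − 45 = 0
s = 15 or s = −3, giving (15, 21) and (−3, −21).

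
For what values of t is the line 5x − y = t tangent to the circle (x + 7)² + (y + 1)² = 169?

The line touches the circle iff its distance from (−7, −1) is 13:
|5·(−7) − 1·(−1) − t| / √26 = 13
|t − (−34)| = 13√26.

t = −34 ± 13√26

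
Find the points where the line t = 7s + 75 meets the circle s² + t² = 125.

(−11, −2) and (−10, 5)

From the line, t = 7s + 75. Substituting:
50s² + 1050s + 5500 = 0  ⟹  s² + 21s + 110 = 0
s = −10 or s = −11, giving (−10, 5) and (−11, −2).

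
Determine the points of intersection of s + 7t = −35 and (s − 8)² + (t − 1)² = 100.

(0, −5) and (14, −7)

From the line, t = (−35 − s)/7. Substituting:
50s² − 700s = 0  ⟹  s² − 14s = 0
s = 14 or s = 0, giving (14, −7) and (0, −5).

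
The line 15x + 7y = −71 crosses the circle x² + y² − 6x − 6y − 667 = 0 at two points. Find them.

(−15, 22) and (6, −23)

Express y = (−71 − 15x)/7 and substitute into the circle:
274x² + 2466x − 24660 = 0  ⟹  x² + 9x − 90 = 0
x = 6 or x = −15, giving (6, −23) and (−15, 22).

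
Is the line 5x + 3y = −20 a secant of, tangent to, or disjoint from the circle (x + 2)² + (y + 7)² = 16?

secant

d² = (5·(−2) + 3·(−7) − (−20))²/34 = 121/34; r² = 16.
Since d² < r², the line cuts the circle twice.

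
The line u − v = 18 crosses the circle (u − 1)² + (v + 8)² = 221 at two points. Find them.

(−4, −22) and (15, −3)

Substitute v = u − 18:
2u² − 22u − 120 = 0  ⟹  u² − 11u − 60 = 0
u = 15 or u = −4, giving (15, −3) and (−4, −22).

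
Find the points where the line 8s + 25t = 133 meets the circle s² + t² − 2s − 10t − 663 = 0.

(−24, 13) and (26, −3)

Express t = (133 − 8s)/25 and substitute into the circle:
689s² − 1378s − 429936 = 0  ⟹  s² − 2s − 624 = 0
s = 26 or s = −24, giving (26, −3) and (−24, 13).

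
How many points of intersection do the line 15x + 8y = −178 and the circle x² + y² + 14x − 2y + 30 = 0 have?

Substituting the line into the circle gives 289x² + 6476x + 36452 = 0.
Δ = 41938576 − 42138512 = −199936.
No real roots: the line does not meet the circle.

0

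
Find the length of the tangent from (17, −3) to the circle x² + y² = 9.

17

The centre is (0, 0) and r = 3. The square of the distance from P to the centre is 289 + 9 = 298.
Power of the point: PT² = |PO|² − r² = 289, so PT = 17.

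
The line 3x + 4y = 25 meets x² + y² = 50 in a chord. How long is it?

10

Substitute y = (25 − 3x)/4:
25x² − 150x − 175 = 0  ⟹  x² − 6x − 7 = 0
x = 7 or x = −1, giving (7, 1) and (−1, 7).
|(7, 1) − (−1, 7)| = √((8)² + (−6)²) = 10.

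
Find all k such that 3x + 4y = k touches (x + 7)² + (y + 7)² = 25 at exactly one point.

For a tangent, require d(centre, line) = r = 5.
|3·(−7) + 4·(−7) − k| / √25 = 5
|k − (−49)| = 5·5, so k = −24 or k = −74.

k = −74 or k = −24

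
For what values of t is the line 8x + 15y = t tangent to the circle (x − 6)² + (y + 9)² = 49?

Tangency holds when the distance from the centre (6, −9) to the line equals the radius 7:
|8·6 + 15·(−9) − t| / √289 = 7
|t − (−87)| = 7·17, so t = 32 or t = −206.

t = −206 or t = 32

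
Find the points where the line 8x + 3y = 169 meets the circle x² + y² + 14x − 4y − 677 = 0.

(14, 19) and (20, 3)

Express y = (169 − 8x)/3 and substitute into the circle:
73x² − 2482x + 20440 = 0  ⟹  x² − 34x + 280 = 0
x = 20 or x = 14, giving (20, 3) and (14, 19).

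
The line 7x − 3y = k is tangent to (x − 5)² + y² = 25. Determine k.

The line touches the circle iff its distance from (5, 0) is 5:
|7·5 − 3·0 − k| / √58 = 5
|k − (35)| = 5√58.

k = 35 ± 5√58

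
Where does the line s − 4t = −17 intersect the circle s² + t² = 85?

(−9, 2) and (7, 6)

From the line, t = (17 + s)/4. Substituting:
17s² + 34s − 1071 = 0  ⟹  s² + 2s − 63 = 0
s = 7 or s = −9, giving (7, 6) and (−9, 2).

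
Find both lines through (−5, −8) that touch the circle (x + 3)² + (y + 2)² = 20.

A line y − (−8) = m(x − (−5)) is tangent when its distance from (−3, −2) is 2√5:
[m·(2) − (6)]² = 20(m² + 1)
2m² + 3m − 2 = 0, so m = 1/2 or m = −2.
Through (−5, −8) these give x − 2y = 11 and 2x + y = −18.

x − 2y = 11 and 2x + y = −18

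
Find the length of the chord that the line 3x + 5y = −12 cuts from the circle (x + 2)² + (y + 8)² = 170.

Centre (−2, −8), r² = 170. Perpendicular distance d from centre to line = |−34| / √34 = 34/√34.
Half the chord is √(r² − d²) = √(136), so the full chord is 4√34.

4√34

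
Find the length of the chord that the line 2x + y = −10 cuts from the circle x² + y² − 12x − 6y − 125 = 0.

The distance from (6, 3) to the line is 25/√5, and r² = 170.
Half the chord is √(r² − d²) = √(45), so the full chord is 6√5.

6√5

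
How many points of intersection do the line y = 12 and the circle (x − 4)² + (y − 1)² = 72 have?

Centre (4, 1), r² = 72. Distance² from centre to line = (−11)² = 121.
Since d² > r², the line lies outside the circle.

0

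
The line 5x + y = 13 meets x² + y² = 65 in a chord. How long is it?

3√26

Express y = −5x + 13 and substitute into the circle:
26x² − 130x + 104 = 0  ⟹  x² − 5x + 4 = 0
x = 4 or x = 1, giving (4, −7) and (1, 8).
Chord length = distance between (4, −7) and (1, 8) = √234 = 3√26.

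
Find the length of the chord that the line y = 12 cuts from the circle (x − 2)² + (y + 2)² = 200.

4

Centre (2, −2), r² = 200. Perpendicular distance d from centre to line = |−14| / √1 = 14.
Chord = 2√(r² − d²) = 2·√(4) = 4.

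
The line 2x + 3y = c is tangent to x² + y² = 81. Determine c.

For a tangent, require d(centre, line) = r = 9.
|2·0 + 3·0 − c| / √13 = 9
|c| = 9√13.

c = ±9√13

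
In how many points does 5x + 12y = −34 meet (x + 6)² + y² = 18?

2

d² = (5·(−6) + 12·0 − (−34))²/169 = 16/169; r² = 18.
Since d² < r², the line cuts the circle twice.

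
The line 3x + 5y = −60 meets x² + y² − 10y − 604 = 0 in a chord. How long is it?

From the line, y = (−60 − 3x)/5. Substituting:
34x² + 510x − 8500 = 0  ⟹  x² + 15x − 250 = 0
x = 10 or x = −25, giving (10, −18) and (−25, 3).
|(10, −18) − (−25, 3)| = √((35)² + (−21)²) = 7√34.

7√34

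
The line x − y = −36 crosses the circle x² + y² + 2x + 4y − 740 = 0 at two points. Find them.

Substitute y = x + 36:
2x² + 78x + 700 = 0  ⟹  x² + 39x + 350 = 0
x = −14 or x = −25, giving (−14, 22) and (−25, 11).

(−25, 11) and (−14, 22)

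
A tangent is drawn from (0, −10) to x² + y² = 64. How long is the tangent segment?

6

The centre is (0, 0) and r = 8. The square of the distance from P to the centre is 0 + 100 = 100.
Power of the point: PT² = |PO|² − r² = 36, so PT = 6.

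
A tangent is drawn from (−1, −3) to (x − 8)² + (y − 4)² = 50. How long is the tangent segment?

The centre is (8, 4) and r = 5√2. The square of the distance from P to the centre is 81 + 49 = 130.
By the tangent–radius right angle, tangent length = √(|PO|² − r²) = √80 = 4√5.

4√5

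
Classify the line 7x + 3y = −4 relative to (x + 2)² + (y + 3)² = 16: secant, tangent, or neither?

secant

d² = (7·(−2) + 3·(−3) − (−4))²/58 = 361/58; r² = 16.
Since d² < r², the line cuts the circle twice.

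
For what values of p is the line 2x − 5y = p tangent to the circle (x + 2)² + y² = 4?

p = −4 ± 2√29

The line touches the circle iff its distance from (−2, 0) is 2:
|2·(−2) − 5·0 − p| / √29 = 2
|p − (−4)| = 2√29.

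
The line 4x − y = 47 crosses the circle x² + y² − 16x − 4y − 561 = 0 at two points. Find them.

(6, −23) and (18, 25)

From the line, y = 4x − 47. Substituting:
17x² − 408x + 1836 = 0  ⟹  x² − 24x + 108 = 0
x = 18 or x = 6, giving (18, 25) and (6, −23).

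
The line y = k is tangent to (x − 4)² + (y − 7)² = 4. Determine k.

k = 5 or k = 9

The line touches the circle iff its distance from (4, 7) is 2:
|0·4 + 1·7 − k| / √1 = 2
|k − (7)| = 2, so k = 9 or k = 5.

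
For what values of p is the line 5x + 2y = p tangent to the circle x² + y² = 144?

Tangency holds when the distance from the centre (0, 0) to the line equals the radius 12:
|5·0 + 2·0 − p| / √29 = 12
|p| = 12√29.

p = ±12√29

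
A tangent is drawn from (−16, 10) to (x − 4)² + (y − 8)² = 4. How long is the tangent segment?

Centre (4, 8), r² = 4. |PO|² = (−20)² + (2)² = 404.
The tangent meets the radius at right angles, so tangent² = |PO|² − r² = 404 − 4 = 400.

20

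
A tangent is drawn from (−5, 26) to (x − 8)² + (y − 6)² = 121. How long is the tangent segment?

With centre O = (8, 6), |OP|² = 569 and r² = 121.
By the tangent–radius right angle, tangent length = √(|PO|² − r²) = √448 = 8√7.

8√7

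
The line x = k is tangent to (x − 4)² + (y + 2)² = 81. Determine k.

k = −5 or k = 13

For a tangent, require d(centre, line) = r = 9.
|1·4 + 0·(−2) − k| / √1 = 9
|k − (4)| = 9, so k = 13 or k = −5.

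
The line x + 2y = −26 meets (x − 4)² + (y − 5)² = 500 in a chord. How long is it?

12√5

Substitute y = (−26 − x)/2:
5x² + 40x − 640 = 0  ⟹  x² + 8x − 128 = 0
x = 8 or x = −16, giving (8, −17) and (−16, −5).
Chord length = distance between (8, −17) and (−16, −5) = √720 = 12√5.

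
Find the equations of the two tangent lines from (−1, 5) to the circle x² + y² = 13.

Write the tangent as mx − y + (5 − m·(−1)) = 0 and set its distance from the centre to √13:
[m·(1) − (−5)]² = 13(m² + 1)
6m² − 5m − 6 = 0, so m = 3/2 or m = −2/3.
With m = 3/2: 3x − 2y = −13. With m = −2/3: 2x + 3y = 13.

3x − 2y = −13 and 2x + 3y = 13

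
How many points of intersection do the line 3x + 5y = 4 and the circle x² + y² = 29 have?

d² = (3·0 + 5·0 − (4))²/34 = 8/17; r² = 29.
Since d² < r², the line cuts the circle twice.

2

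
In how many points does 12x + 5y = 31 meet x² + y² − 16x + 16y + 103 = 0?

2

Substituting the line into the circle gives 169x² − 2104x + 6016 = 0.
Δ = 4426816 − 4066816 = 360000.
Two real roots: the line is a secant.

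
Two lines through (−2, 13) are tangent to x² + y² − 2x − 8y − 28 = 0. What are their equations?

x + 2y = 24 and 2x − y = −17

Write the tangent as mx − y + (13 − m·(−2)) = 0 and set its distance from the centre to 3√5:
[m·(3) − (−9)]² = 45(m² + 1)
2m² − 3m − 2 = 0, so m = −1/2 or m = 2.
Through (−2, 13) these give x + 2y = 24 and 2x − y = −17.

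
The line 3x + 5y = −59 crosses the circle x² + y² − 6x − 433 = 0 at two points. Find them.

(−18, −1) and (12, −19)

Express y = (−59 − 3x)/5 and substitute into the circle:
34x² + 204x − 7344 = 0  ⟹  x² + 6x − 216 = 0
x = 12 or x = −18, giving (12, −19) and (−18, −1).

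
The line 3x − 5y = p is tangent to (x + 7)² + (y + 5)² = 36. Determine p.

p = 4 ± 6√34

Tangency holds when the distance from the centre (−7, −5) to the line equals the radius 6:
|3·(−7) − 5·(−5) − p| / √34 = 6
|p − (4)| = 6√34.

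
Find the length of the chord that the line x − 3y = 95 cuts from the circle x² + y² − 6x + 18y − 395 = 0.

5√10

Substitute y = (−95 + x)/3:
10x² − 190x + 340 = 0  ⟹  x² − 19x + 34 = 0
x = 17 or x = 2, giving (17, −26) and (2, −31).
|(17, −26) − (2, −31)| = √((15)² + (5)²) = 5√10.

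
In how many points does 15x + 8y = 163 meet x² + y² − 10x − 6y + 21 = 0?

Centre (5, 3), r² = 13. Distance² from centre to line = (−64)²/289 = 4096/289.
Since d² > r², the line lies outside the circle.

0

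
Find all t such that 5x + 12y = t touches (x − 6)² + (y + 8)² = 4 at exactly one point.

For a tangent, require d(centre, line) = r = 2.
|5·6 + 12·(−8) − t| / √169 = 2
|t − (−66)| = 2·13, so t = −40 or t = −92.

t = −92 or t = −40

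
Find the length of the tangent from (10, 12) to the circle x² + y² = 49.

Centre (0, 0), r² = 49. |PO|² = (10)² + (12)² = 244.
By the tangent–radius right angle, tangent length = √(|PO|² − r²) = √195.

√195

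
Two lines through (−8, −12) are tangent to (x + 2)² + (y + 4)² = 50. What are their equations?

7x + y = −68 and x − 7y = 76

Write the tangent as mx − y + (−12 − m·(−8)) = 0 and set its distance from the centre to 5√2:
[m·(6) − (8)]² = 50(m² + 1)
7m² + 48m − 7 = 0, so m = −7 or m = 1/7.
Through (−8, −12) these give 7x + y = −68 and x − 7y = 76.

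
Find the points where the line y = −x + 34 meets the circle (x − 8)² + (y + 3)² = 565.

Substitute y = −x + 34:
2x² − 90x + 868 = 0  ⟹  x² − 45x + 434 = 0
x = 31 or x = 14, giving (31, 3) and (14, 20).

(14, 20) and (31, 3)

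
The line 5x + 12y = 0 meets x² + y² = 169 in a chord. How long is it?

From the line, y = (−5x)/12. Substituting:
169x² − 24336 = 0  ⟹  x² − 144 = 0
x = 12 or x = −12, giving (12, −5) and (−12, 5).
|(12, −5) − (−12, 5)| = √((24)² + (−10)²) = 26.

26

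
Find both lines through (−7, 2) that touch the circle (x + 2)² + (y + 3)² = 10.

3x + y = −19 and x + 3y = −1

Write the tangent as mx − y + (2 − m·(−7)) = 0 and set its distance from the centre to √10:
(5m − (−5))² = 10(m² + 1)
3m² + 10m + 3 = 0, so m = −3 or m = −1/3.
With m = −3: 3x + y = −19. With m = −1/3: x + 3y = −1.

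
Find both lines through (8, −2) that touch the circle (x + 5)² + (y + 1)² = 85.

Write the tangent as mx − y + (−2 − m·(8)) = 0 and set its distance from the centre to √85:
(−13m − (1))² = 85(m² + 1)
42m² + 13m − 42 = 0, so m = −7/6 or m = 6/7.
With m = −7/6: 7x + 6y = 44. With m = 6/7: 6x − 7y = 62.

7x + 6y = 44 and 6x − 7y = 62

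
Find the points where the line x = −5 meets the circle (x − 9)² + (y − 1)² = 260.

(−5, −7) and (−5, 9)

The line gives x = −5. Substituting into the circle:
y² − 2y − 63 = 0
y = 9 or y = −7, giving (−5, 9) and (−5, −7).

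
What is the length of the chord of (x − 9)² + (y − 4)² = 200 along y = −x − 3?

The distance from (9, 4) to the line is 16/√2, and r² = 200.
Chord = 2√(r² − d²) = 2·√(72) = 12√2.

12√2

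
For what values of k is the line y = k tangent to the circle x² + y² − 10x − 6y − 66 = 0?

k = −7 or k = 13

Tangency holds when the distance from the centre (5, 3) to the line equals the radius 10:
|0·5 + 1·3 − k| / √1 = 10
|k − (3)| = 10, so k = 13 or k = −7.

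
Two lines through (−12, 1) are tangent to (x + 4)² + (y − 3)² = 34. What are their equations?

Write the tangent as mx − y + (1 − m·(−12)) = 0 and set its distance from the centre to √34:
[m·(8) − (2)]² = 34(m² + 1)
15m² − 16m − 15 = 0, so m = −3/5 or m = 5/3.
With m = −3/5: 3x + 5y = −31. With m = 5/3: 5x − 3y = −63.

3x + 5y = −31 and 5x − 3y = −63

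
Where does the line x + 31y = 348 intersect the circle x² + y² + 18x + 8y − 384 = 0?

Substitute y = (348 − x)/31:
962x² + 16354x − 161616 = 0  ⟹  x² + 17x − 168 = 0
x = 7 or x = −24, giving (7, 11) and (−24, 12).

(−24, 12) and (7, 11)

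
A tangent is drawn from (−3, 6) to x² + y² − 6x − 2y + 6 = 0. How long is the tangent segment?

√57

Centre (3, 1), r² = 4. |PO|² = (−6)² + (5)² = 61.
By the tangent–radius right angle, tangent length = √(|PO|² − r²) = √57.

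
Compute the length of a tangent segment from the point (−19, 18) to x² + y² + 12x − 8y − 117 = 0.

14

The centre is (−6, 4) and r = 13. The square of the distance from P to the centre is 169 + 196 = 365.
Power of the point: PT² = |PO|² − r² = 196, so PT = 14.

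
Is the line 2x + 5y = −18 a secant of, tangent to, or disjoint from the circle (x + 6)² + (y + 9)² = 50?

disjoint

d² = (2·(−6) + 5·(−9) − (−18))²/29 = 1521/29; r² = 50.
Since d² > r², the line lies outside the circle.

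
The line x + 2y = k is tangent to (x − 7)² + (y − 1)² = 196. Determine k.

For a tangent, require d(centre, line) = r = 14.
|1·7 + 2·1 − k| / √5 = 14
|k − (9)| = 14√5.

k = 9 ± 14√5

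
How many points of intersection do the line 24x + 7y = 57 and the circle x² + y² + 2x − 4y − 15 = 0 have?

2

Substituting the line into the circle gives 625x² − 1966x + 918 = 0.
Δ = 3865156 − 2295000 = 1570156.
Two real roots: the line is a secant.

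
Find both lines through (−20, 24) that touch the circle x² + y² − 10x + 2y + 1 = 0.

3x + 4y = 36 and 4x + 3y = −8

Write the tangent as mx − y + (24 − m·(−20)) = 0 and set its distance from the centre to 5:
(25m − (−25))² = 25(m² + 1)
12m² + 25m + 12 = 0, so m = −3/4 or m = −4/3.
With m = −3/4: 3x + 4y = 36. With m = −4/3: 4x + 3y = −8.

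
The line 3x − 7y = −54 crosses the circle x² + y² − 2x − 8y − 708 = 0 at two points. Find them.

(−25, −3) and (24, 18)

Express y = (54 + 3x)/7 and substitute into the circle:
58x² + 58x − 34800 = 0  ⟹  x² + x − 600 = 0
x = 24 or x = −25, giving (24, 18) and (−25, −3).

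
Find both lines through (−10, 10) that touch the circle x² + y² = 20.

Let a tangent through (−10, 10) have slope m. Its distance from (0, 0) must equal 2√5:
[m·(10) − (−10)]² = 20(m² + 1)
2m² + 5m + 2 = 0, so m = −1/2 or m = −2.
Through (−10, 10) these give x + 2y = 10 and 2x + y = −10.

x + 2y = 10 and 2x + y = −10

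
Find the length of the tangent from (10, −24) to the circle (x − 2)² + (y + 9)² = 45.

Centre (2, −9), r² = 45. |PO|² = (8)² + (−15)² = 289.
The tangent meets the radius at right angles, so tangent² = |PO|² − r² = 289 − 45 = 244.

2√61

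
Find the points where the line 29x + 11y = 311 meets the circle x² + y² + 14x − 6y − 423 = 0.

From the line, y = (311 − 29x)/11. Substituting:
962x² − 14430x + 25012 = 0  ⟹  x² − 15x + 26 = 0
x = 13 or x = 2, giving (13, −6) and (2, 23).

(2, 23) and (13, −6)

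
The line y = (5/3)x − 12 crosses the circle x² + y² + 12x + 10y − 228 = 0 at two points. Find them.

Substitute y = (−36 + 5x)/3:
34x² − 102x − 1836 = 0  ⟹  x² − 3x − 54 = 0
x = 9 or x = −6, giving (9, 3) and (−6, −22).

(−6, −22) and (9, 3)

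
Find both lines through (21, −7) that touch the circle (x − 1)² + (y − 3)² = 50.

x + 7y = −28 and x + y = 14

Let a tangent through (21, −7) have slope m. Its distance from (1, 3) must equal 5√2:
[m·(−20) − (10)]² = 50(m² + 1)
7m² + 8m + 1 = 0, so m = −1/7 or m = −1.
With m = −1/7: x + 7y = −28. With m = −1: x + y = 14.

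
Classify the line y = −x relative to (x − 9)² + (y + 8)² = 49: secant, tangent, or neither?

secant

d² = (1·9 + 1·(−8) − (0))²/2 = 1/2; r² = 49.
Since d² < r², the line cuts the circle twice.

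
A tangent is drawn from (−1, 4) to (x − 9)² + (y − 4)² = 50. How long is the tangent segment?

With centre O = (9, 4), |OP|² = 100 and r² = 50.
By the tangent–radius right angle, tangent length = √(|PO|² − r²) = √50 = 5√2.

5√2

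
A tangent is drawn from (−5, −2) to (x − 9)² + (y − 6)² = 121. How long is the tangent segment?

Centre (9, 6), r² = 121. |PO|² = (−14)² + (−8)² = 260.
By the tangent–radius right angle, tangent length = √(|PO|² − r²) = √139.

√139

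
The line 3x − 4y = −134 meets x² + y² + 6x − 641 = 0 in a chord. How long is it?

10

Centre (−3, 0), r² = 650. Perpendicular distance d from centre to line = |125| / √25 = 125/√25.
Chord = 2√(r² − d²) = 2·√(25) = 10.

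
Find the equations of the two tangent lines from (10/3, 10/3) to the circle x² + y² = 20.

Let a tangent through (10/3, 10/3) have slope m. Its distance from (0, 0) must equal 2√5:
[m·(−10/3) − (−10/3)]² = 20(m² + 1)
2m² + 5m + 2 = 0, so m = −1/2 or m = −2.
With m = −1/2: x + 2y = 10. With m = −2: 2x + y = 10.

x + 2y = 10 and 2x + y = 10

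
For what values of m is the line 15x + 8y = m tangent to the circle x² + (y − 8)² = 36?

Tangency holds when the distance from the centre (0, 8) to the line equals the radius 6:
|15·0 + 8·8 − m| / √289 = 6
|m − (64)| = 6·17, so m = 166 or m = −38.

m = −38 or m = 166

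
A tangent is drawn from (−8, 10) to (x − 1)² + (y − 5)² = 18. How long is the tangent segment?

2√22

Centre (1, 5), r² = 18. |PO|² = (−9)² + (5)² = 106.
Power of the point: PT² = |PO|² − r² = 88, so PT = 2√22.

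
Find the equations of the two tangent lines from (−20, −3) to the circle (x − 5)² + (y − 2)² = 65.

x + 8y = −44 and 4x − 7y = −59

Write the tangent as mx − y + (−3 − m·(−20)) = 0 and set its distance from the centre to √65:
(25m − (5))² = 65(m² + 1)
56m² − 25m − 4 = 0, so m = −1/8 or m = 4/7.
With m = −1/8: x + 8y = −44. With m = 4/7: 4x − 7y = −59.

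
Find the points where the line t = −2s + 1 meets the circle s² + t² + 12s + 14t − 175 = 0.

(−4, 9) and (8, −15)

Substitute t = −2s + 1:
5s² − 20s − 160 = 0  ⟹  s² − 4s − 32 = 0
s = 8 or s = −4, giving (8, −15) and (−4, 9).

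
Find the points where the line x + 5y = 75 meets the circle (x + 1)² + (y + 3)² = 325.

Substitute y = (75 − x)/5:
26x² − 130x = 0  ⟹  x² − 5x = 0
x = 5 or x = 0, giving (5, 14) and (0, 15).

(0, 15) and (5, 14)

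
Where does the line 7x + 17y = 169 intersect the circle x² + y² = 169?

Express y = (169 − 7x)/17 and substitute into the circle:
338x² − 2366x − 20280 = 0  ⟹  x² − 7x − 60 = 0
x = 12 or x = −5, giving (12, 5) and (−5, 12).

(−5, 12) and (12, 5)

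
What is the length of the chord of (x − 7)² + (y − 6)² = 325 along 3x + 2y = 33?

10√13

Substitute y = (33 − 3x)/2:
13x² − 182x − 663 = 0  ⟹  x² − 14x − 51 = 0
x = 17 or x = −3, giving (17, −9) and (−3, 21).
Chord length = distance between (17, −9) and (−3, 21) = √1300 = 10√13.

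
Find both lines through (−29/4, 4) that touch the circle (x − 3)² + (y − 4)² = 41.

4x + 5y = −9 and 4x − 5y = −49

Let a tangent through (−29/4, 4) have slope m. Its distance from (3, 4) must equal √41:
(41/4m − (0))² = 41(m² + 1)
25m² − 16 = 0, so m = −4/5 or m = 4/5.
Through (−29/4, 4) these give 4x + 5y = −9 and 4x − 5y = −49.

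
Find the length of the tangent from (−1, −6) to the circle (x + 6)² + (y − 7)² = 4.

√190

Centre (−6, 7), r² = 4. |PO|² = (5)² + (−13)² = 194.
Power of the point: PT² = |PO|² − r² = 190, so PT = √190.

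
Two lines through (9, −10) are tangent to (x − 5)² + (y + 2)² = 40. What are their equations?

Let a tangent through (9, −10) have slope m. Its distance from (5, −2) must equal 2√10:
(−4m − (8))² = 40(m² + 1)
3m² − 8m − 3 = 0, so m = −1/3 or m = 3.
Through (9, −10) these give x + 3y = −21 and 3x − y = 37.

x + 3y = −21 and 3x − y = 37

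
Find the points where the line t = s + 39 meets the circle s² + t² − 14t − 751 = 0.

From the line, t = s + 39. Substituting:
2s² + 64s + 224 = 0  ⟹  s² + 32s + 112 = 0
s = −4 or s = −28, giving (−4, 35) and (−28, 11).

(−28, 11) and (−4, 35)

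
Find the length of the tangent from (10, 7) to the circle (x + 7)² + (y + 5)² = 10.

The centre is (−7, −5) and r = √10. The square of the distance from P to the centre is 289 + 144 = 433.
By the tangent–radius right angle, tangent length = √(|PO|² − r²) = √423 = 3√47.

3√47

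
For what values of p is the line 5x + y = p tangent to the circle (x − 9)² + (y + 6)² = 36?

For a tangent, require d(centre, line) = r = 6.
|5·9 + 1·(−6) − p| / √26 = 6
|p − (39)| = 6√26.

p = 39 ± 6√26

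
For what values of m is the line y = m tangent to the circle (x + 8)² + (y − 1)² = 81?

m = −8 or m = 10

For a tangent, require d(centre, line) = r = 9.
|0·(−8) + 1·1 − m| / √1 = 9
|m − (1)| = 9, so m = 10 or m = −8.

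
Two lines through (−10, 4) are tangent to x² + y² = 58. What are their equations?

3x − 7y = −58 and 7x + 3y = −58

A line y − (4) = m(x − (−10)) is tangent when its distance from (0, 0) is √58:
(10m − (−4))² = 58(m² + 1)
21m² + 40m − 21 = 0, so m = 3/7 or m = −7/3.
With m = 3/7: 3x − 7y = −58. With m = −7/3: 7x + 3y = −58.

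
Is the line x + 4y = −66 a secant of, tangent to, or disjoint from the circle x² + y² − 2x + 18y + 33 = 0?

disjoint

Substituting the line into the circle gives 17x² + 28x + 132 = 0.
Discriminant = (28)² − 4·17·(132) = −8192 < 0.
No real roots: the line does not meet the circle.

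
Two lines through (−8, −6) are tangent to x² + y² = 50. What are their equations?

x + 7y = −50 and 7x − y = −50

A line y − (−6) = m(x − (−8)) is tangent when its distance from (0, 0) is 5√2:
(8m − (6))² = 50(m² + 1)
7m² − 48m − 7 = 0, so m = −1/7 or m = 7.
With m = −1/7: x + 7y = −50. With m = 7: 7x − y = −50.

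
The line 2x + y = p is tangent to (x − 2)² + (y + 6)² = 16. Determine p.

p = −2 ± 4√5

Tangency holds when the distance from the centre (2, −6) to the line equals the radius 4:
|2·2 + 1·(−6) − p| / √5 = 4
|p − (−2)| = 4√5.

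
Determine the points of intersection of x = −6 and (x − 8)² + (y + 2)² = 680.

The line gives x = −6. Substituting into the circle:
y² + 4y − 480 = 0
y = 20 or y = −24, giving (−6, 20) and (−6, −24).

(−6, −24) and (−6, 20)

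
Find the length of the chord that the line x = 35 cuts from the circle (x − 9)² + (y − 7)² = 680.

The line gives x = 35. Substituting into the circle:
y² − 14y + 45 = 0
y = 9 or y = 5, giving (35, 9) and (35, 5).
Chord length = distance between (35, 9) and (35, 5) = √16 = 4.

4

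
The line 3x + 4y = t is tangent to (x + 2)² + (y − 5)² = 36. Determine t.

t = −16 or t = 44

Tangency holds when the distance from the centre (−2, 5) to the line equals the radius 6:
|3·(−2) + 4·5 − t| / √25 = 6
|t − (14)| = 6·5, so t = 44 or t = −16.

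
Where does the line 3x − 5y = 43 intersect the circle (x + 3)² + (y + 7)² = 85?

(−9, −14) and (6, −5)

Substitute y = (−43 + 3x)/5:
34x² + 102x − 1836 = 0  ⟹  x² + 3x − 54 = 0
x = 6 or x = −9, giving (6, −5) and (−9, −14).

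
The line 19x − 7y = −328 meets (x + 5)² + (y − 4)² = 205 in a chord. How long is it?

From the line, y = (328 + 19x)/7. Substituting:
410x² + 11890x + 81180 = 0  ⟹  x² + 29x + 198 = 0
x = −11 or x = −18, giving (−11, 17) and (−18, −2).
|(−11, 17) − (−18, −2)| = √((7)² + (19)²) = √410.

√410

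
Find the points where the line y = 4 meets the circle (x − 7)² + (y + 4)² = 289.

(−8, 4) and (22, 4)

Express y = 4 and substitute into the circle:
x² − 14x − 176 = 0
x = 22 or x = −8, giving (22, 4) and (−8, 4).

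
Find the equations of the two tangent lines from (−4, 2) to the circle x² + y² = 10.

A line y − (2) = m(x − (−4)) is tangent when its distance from (0, 0) is √10:
(4m − (−2))² = 10(m² + 1)
3m² + 8m − 3 = 0, so m = −3 or m = 1/3.
Through (−4, 2) these give 3x + y = −10 and x − 3y = −10.

3x + y = −10 and x − 3y = −10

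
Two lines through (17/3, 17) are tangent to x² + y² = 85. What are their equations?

6x − 7y = −85 and 9x + 2y = 85

Write the tangent as mx − y + (17 − m·(17/3)) = 0 and set its distance from the centre to √85:
(−17/3m − (−17))² = 85(m² + 1)
14m² + 51m − 54 = 0, so m = 6/7 or m = −9/2.
With m = 6/7: 6x − 7y = −85. With m = −9/2: 9x + 2y = 85.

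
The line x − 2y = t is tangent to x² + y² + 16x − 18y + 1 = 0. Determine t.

The line touches the circle iff its distance from (−8, 9) is 12:
|1·(−8) − 2·9 − t| / √5 = 12
|t − (−26)| = 12√5.

t = −26 ± 12√5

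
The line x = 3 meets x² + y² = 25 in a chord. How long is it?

Centre (0, 0), r² = 25. Perpendicular distance d from centre to line = |−3| / √1 = 3.
Chord = 2√(r² − d²) = 2·√(16) = 8.

8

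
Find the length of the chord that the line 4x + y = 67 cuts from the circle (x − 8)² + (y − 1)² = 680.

Substitute y = −4x + 67:
17x² − 544x + 3740 = 0  ⟹  x² − 32x + 220 = 0
x = 22 or x = 10, giving (22, −21) and (10, 27).
|(22, −21) − (10, 27)| = √((12)² + (−48)²) = 12√17.

12√17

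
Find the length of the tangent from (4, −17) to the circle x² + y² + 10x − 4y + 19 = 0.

The centre is (−5, 2) and r = √10. The square of the distance from P to the centre is 81 + 361 = 442.
Power of the point: PT² = |PO|² − r² = 432, so PT = 12√3.

12√3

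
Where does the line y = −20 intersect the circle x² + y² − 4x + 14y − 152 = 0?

(−4, −20) and (8, −20)

Substitute y = −20:
x² − 4x − 32 = 0
x = 8 or x = −4, giving (8, −20) and (−4, −20).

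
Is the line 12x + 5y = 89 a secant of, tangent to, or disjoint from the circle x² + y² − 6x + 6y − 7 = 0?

disjoint

d² = (12·3 + 5·(−3) − (89))²/169 = 4624/169; r² = 25.
Since d² > r², the line lies outside the circle.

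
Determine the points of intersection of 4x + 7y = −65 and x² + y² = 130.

(−11, −3) and (3, −11)

Express y = (−65 − 4x)/7 and substitute into the circle:
65x² + 520x − 2145 = 0  ⟹  x² + 8x − 33 = 0
x = 3 or x = −11, giving (3, −11) and (−11, −3).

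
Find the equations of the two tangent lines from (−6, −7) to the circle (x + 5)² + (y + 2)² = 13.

Let a tangent through (−6, −7) have slope m. Its distance from (−5, −2) must equal √13:
(1m − (5))² = 13(m² + 1)
6m² + 5m − 6 = 0, so m = −3/2 or m = 2/3.
With m = −3/2: 3x + 2y = −32. With m = 2/3: 2x − 3y = 9.

3x + 2y = −32 and 2x − 3y = 9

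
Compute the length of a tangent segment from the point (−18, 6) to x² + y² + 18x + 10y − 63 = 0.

Centre (−9, −5), r² = 169. |PO|² = (−9)² + (11)² = 202.
The tangent meets the radius at right angles, so tangent² = |PO|² − r² = 202 − 169 = 33.

√33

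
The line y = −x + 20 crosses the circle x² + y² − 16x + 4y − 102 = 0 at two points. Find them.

Express y = −x + 20 and substitute into the circle:
2x² − 60x + 378 = 0  ⟹  x² − 30x + 189 = 0
x = 21 or x = 9, giving (21, −1) and (9, 11).

(9, 11) and (21, −1)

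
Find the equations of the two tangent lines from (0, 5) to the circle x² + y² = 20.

Let a tangent through (0, 5) have slope m. Its distance from (0, 0) must equal 2√5:
(0m − (−5))² = 20(m² + 1)
4m² − 1 = 0, so m = −1/2 or m = 1/2.
With m = −1/2: x + 2y = 10. With m = 1/2: x − 2y = −10.

x + 2y = 10 and x − 2y = −10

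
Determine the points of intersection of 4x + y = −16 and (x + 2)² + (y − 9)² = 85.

(−8, 16) and (−4, 0)

Substitute y = −4x − 16:
17x² + 204x + 544 = 0  ⟹  x² + 12x + 32 = 0
x = −4 or x = −8, giving (−4, 0) and (−8, 16).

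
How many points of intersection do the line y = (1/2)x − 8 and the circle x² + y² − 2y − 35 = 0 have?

d² = (1·0 − 2·1 − (16))²/5 = 324/5; r² = 36.
Since d² > r², the line lies outside the circle.

0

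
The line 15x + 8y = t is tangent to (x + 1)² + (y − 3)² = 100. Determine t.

For a tangent, require d(centre, line) = r = 10.
|15·(−1) + 8·3 − t| / √289 = 10
|t − (9)| = 10·17, so t = 179 or t = −161.

t = −161 or t = 179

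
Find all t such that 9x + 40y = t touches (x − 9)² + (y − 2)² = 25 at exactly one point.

t = −44 or t = 366

Tangency holds when the distance from the centre (9, 2) to the line equals the radius 5:
|9·9 + 40·2 − t| / √1681 = 5
|t − (161)| = 5·41, so t = 366 or t = −44.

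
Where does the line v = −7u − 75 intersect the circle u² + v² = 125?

Express v = −7u − 75 and substitute into the circle:
50u² + 1050u + 5500 = 0  ⟹  u² + 21u + 110 = 0
u = −10 or u = −11, giving (−10, −5) and (−11, 2).

(−11, 2) and (−10, −5)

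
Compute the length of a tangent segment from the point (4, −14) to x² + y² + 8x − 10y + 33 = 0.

With centre O = (−4, 5), |OP|² = 425 and r² = 8.
By the tangent–radius right angle, tangent length = √(|PO|² − r²) = √417.

√417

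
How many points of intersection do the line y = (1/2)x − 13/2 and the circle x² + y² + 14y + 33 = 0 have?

2

d² = (1·0 − 2·(−7) − (13))²/5 = 1/5; r² = 16.
Since d² < r², the line cuts the circle twice.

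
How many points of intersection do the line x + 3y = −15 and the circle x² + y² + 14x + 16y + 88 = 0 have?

0

d² = (1·(−7) + 3·(−8) − (−15))²/10 = 128/5; r² = 25.
Since d² > r², the line lies outside the circle.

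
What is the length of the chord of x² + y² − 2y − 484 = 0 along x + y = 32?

3√2

The distance from (0, 1) to the line is 31/√2, and r² = 485.
Half the chord is √(r² − d²) = √(9/2), so the full chord is 3√2.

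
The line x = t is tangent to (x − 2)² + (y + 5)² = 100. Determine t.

Tangency holds when the distance from the centre (2, −5) to the line equals the radius 10:
|1·2 + 0·(−5) − t| / √1 = 10
|t − (2)| = 10, so t = 12 or t = −8.

t = −8 or t = 12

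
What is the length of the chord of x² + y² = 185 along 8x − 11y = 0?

2√185

The distance from (0, 0) to the line is 0/√185, and r² = 185.
Chord = 2√(r² − d²) = 2·√(185) = 2√185.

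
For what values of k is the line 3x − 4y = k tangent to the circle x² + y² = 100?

Tangency holds when the distance from the centre (0, 0) to the line equals the radius 10:
|3·0 − 4·0 − k| / √25 = 10
|k| = 10·5, so k = 50 or k = −50.

k = −50 or k = 50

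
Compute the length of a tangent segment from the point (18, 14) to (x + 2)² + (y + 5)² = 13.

2√187

The centre is (−2, −5) and r = √13. The square of the distance from P to the centre is 400 + 361 = 761.
Power of the point: PT² = |PO|² − r² = 748, so PT = 2√187.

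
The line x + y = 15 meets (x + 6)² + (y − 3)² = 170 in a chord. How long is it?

4√2

The distance from (−6, 3) to the line is 18/√2, and r² = 170.
Chord = 2√(r² − d²) = 2·√(8) = 4√2.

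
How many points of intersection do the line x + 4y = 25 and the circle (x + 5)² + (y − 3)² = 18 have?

Substituting the line into the circle gives 17x² + 134x + 281 = 0.
Discriminant = (134)² − 4·17·(281) = −1152 < 0.
No real roots: the line does not meet the circle.

0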